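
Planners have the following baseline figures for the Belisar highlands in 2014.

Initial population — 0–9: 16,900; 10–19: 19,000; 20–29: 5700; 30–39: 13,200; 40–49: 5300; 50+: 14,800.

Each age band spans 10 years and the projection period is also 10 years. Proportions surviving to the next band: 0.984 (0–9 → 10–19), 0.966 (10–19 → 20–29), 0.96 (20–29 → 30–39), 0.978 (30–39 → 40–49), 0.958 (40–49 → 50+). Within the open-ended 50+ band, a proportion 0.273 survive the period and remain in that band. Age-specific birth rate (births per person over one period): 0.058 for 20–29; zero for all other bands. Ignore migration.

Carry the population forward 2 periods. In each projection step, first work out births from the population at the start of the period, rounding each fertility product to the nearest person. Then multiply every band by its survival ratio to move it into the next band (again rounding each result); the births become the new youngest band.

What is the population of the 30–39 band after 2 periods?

(Groups numbered youngest = 1 to oldest = 6.)
Period 1:
Births: 5700 × 0.058 = 331
Group 2: 16900 × 0.984 = 16630
Group 3: 19000 × 0.966 = 18354
Group 4: 5700 × 0.96 = 5472
Group 5: 13200 × 0.978 = 12910
Group 6: 5300 × 0.958 + 14800 × 0.273 = 5077 + 4040 = 9117
Population now: 0–9=331, 10–19=16630, 20–29=18354, 30–39=5472, 40–49=12910, 50+=9117
Period 2:
Births: 18354 × 0.058 = 1065
Group 2: 331 × 0.984 = 326
Group 3: 16630 × 0.966 = 16065
Group 4: 18354 × 0.96 = 17620
Group 5: 5472 × 0.978 = 5352
Group 6: 12910 × 0.958 + 9117 × 0.273 = 12368 + 2489 = 14857
Population now: 0–9=1065, 10–19=326, 20–29=16065, 30–39=17620, 40–49=5352, 50+=14857

17620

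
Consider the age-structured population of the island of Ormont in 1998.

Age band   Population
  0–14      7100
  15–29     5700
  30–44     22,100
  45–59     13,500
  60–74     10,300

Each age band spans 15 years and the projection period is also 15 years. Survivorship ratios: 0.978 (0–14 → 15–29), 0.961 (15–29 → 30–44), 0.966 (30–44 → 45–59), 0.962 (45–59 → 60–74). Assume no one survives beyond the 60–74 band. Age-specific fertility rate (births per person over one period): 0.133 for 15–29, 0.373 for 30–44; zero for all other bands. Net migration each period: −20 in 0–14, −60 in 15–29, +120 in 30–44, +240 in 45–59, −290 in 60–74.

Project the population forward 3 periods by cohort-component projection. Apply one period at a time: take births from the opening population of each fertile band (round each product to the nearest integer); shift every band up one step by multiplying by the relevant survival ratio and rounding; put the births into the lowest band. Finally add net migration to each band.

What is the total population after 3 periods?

Numbering the groups 1..5 from youngest to oldest:
Period 1.
Births: 5700 × 0.133 = 758 ; 22100 × 0.373 = 8243 → total 9001
Group 2: 7100 × 0.978 = 6944
Group 3: 5700 × 0.961 = 5478
Group 4: 22100 × 0.966 = 21349
Group 5: 13500 × 0.962 = 12987
Net migration: Group 1 − 20 → 8981; Group 2 − 60 → 6884; Group 3 + 120 → 5598; Group 4 + 240 → 21589; Group 5 − 290 → 12697
Population now: 0–14=8981, 15–29=6884, 30–44=5598, 45–59=21589, 60–74=12697
Period 2.
Births: 6884 × 0.133 = 916 ; 5598 × 0.373 = 2088 → total 3004
Group 2: 8981 × 0.978 = 8783
Group 3: 6884 × 0.961 = 6616
Group 4: 5598 × 0.966 = 5408
Group 5: 21589 × 0.962 = 20769
Net migration: Group 1 − 20 → 2984; Group 2 − 60 → 8723; Group 3 + 120 → 6736; Group 4 + 240 → 5648; Group 5 − 290 → 20479
Population now: 0–14=2984, 15–29=8723, 30–44=6736, 45–59=5648, 60–74=20479
Period 3.
Births: 8723 × 0.133 = 1160 ; 6736 × 0.373 = 2513 → total 3673
Group 2: 2984 × 0.978 = 2918
Group 3: 8723 × 0.961 = 8383
Group 4: 6736 × 0.966 = 6507
Group 5: 5648 × 0.962 = 5433
Net migration: Group 1 − 20 → 3653; Group 2 − 60 → 2858; Group 3 + 120 → 8503; Group 4 + 240 → 6747; Group 5 − 290 → 5143
Population now: 0–14=3653, 15–29=2858, 30–44=8503, 45–59=6747, 60–74=5143
Total after period 3: 3653 + 2858 + 8503 + 6747 + 5143 = 26904

26904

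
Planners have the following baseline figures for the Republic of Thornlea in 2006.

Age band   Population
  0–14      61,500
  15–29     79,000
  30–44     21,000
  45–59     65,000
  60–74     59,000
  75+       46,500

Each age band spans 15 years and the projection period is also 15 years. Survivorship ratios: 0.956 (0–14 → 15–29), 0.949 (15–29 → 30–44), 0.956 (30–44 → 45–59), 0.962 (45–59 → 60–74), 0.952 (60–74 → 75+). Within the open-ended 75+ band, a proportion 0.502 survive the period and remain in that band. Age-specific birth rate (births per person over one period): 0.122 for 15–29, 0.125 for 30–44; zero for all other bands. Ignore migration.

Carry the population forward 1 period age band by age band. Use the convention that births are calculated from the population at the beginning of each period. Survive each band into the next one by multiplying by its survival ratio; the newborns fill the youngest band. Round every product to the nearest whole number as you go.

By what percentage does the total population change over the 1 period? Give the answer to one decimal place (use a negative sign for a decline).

-7.2

Let band 1 be 0–14 through band 6 = 75+.
[period 1]
Births: 79000 × 0.122 = 9638  |  21000 × 0.125 = 2625 → total 12263
Band 2: 61500 × 0.956 = 58794
Band 3: 79000 × 0.949 = 74971
Band 4: 21000 × 0.956 = 20076
Band 5: 65000 × 0.962 = 62530
Band 6: 59000 × 0.952 + 46500 × 0.502 = 56168 + 23343 = 79511
Population now: 0–14=12263, 15–29=58794, 30–44=74971, 45–59=20076, 60–74=62530, 75+=79511
Total: 332000 → 308145; change = -23855; percentage change = -7.2%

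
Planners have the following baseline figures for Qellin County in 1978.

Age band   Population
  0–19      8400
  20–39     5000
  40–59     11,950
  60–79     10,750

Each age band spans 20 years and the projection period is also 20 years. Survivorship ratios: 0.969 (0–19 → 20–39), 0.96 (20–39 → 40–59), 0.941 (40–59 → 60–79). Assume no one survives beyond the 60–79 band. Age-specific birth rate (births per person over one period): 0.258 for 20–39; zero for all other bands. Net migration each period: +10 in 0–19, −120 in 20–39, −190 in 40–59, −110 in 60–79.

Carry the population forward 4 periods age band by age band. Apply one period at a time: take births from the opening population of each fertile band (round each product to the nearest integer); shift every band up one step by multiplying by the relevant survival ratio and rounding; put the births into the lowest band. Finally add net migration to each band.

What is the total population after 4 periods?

3044

— Period 1 —
Births: 5000 × 0.258 = 1290
20–39: 8400 × 0.969 = 8140
40–59: 5000 × 0.96 = 4800
60–79: 11950 × 0.941 = 11245
Net migration: 0–19 + 10 → 1300; 20–39 − 120 → 8020; 40–59 − 190 → 4610; 60–79 − 110 → 11135
Population now: 0–19=1300, 20–39=8020, 40–59=4610, 60–79=11135
— Period 2 —
Births: 8020 × 0.258 = 2069
20–39: 1300 × 0.969 = 1260
40–59: 8020 × 0.96 = 7699
60–79: 4610 × 0.941 = 4338
Net migration: 0–19 + 10 → 2079; 20–39 − 120 → 1140; 40–59 − 190 → 7509; 60–79 − 110 → 4228
Population now: 0–19=2079, 20–39=1140, 40–59=7509, 60–79=4228
— Period 3 —
Births: 1140 × 0.258 = 294
20–39: 2079 × 0.969 = 2015
40–59: 1140 × 0.96 = 1094
60–79: 7509 × 0.941 = 7066
Net migration: 0–19 + 10 → 304; 20–39 − 120 → 1895; 40–59 − 190 → 904; 60–79 − 110 → 6956
Population now: 0–19=304, 20–39=1895, 40–59=904, 60–79=6956
— Period 4 —
Births: 1895 × 0.258 = 489
20–39: 304 × 0.969 = 295
40–59: 1895 × 0.96 = 1819
60–79: 904 × 0.941 = 851
Net migration: 0–19 + 10 → 499; 20–39 − 120 → 175; 40–59 − 190 → 1629; 60–79 − 110 → 741
Population now: 0–19=499, 20–39=175, 40–59=1629, 60–79=741
Total after period 4: 499 + 175 + 1629 + 741 = 3044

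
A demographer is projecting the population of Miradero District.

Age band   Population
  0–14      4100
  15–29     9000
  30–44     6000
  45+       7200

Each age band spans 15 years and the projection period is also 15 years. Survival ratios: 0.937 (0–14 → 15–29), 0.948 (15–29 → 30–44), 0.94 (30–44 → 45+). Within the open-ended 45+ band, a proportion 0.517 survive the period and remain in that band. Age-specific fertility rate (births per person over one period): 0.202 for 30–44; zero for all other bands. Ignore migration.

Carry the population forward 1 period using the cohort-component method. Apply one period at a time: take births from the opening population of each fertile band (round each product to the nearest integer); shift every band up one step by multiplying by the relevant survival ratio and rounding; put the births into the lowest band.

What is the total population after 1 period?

22948

Call the groups 1 to 4, youngest first.
After projecting period 1:
Births: 6000 * 0.202 = 1212
Group 2: 4100 * 0.937 = 3842
Group 3: 9000 * 0.948 = 8532
Group 4: 6000 * 0.94 + 7200 * 0.517 = 5640 + 3722 = 9362
Giving 1212 / 3842 / 8532 / 9362.
Total after period 1: 1212 + 3842 + 8532 + 9362 = 22948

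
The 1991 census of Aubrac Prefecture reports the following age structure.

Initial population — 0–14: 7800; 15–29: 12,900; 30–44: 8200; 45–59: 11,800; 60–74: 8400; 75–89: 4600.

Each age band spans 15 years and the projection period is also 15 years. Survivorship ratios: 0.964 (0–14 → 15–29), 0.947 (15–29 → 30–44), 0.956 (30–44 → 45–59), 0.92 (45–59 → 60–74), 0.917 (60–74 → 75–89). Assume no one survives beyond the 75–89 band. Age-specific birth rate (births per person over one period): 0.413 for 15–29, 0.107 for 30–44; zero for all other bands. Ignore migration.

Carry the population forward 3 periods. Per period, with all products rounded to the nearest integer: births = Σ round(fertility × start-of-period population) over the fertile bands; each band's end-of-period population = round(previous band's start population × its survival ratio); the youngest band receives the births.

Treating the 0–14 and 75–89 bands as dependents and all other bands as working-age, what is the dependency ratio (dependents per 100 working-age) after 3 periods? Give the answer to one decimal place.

35.8

— Period 1 —
Births: 12900 * 0.413 = 5328 ; 8200 * 0.107 = 877 ⇒ total 6205
15–29: 7800 * 0.964 = 7519
30–44: 12900 * 0.947 = 12216
45–59: 8200 * 0.956 = 7839
60–74: 11800 * 0.92 = 10856
75–89: 8400 * 0.917 = 7703
Population now: 0–14=6205, 15–29=7519, 30–44=12216, 45–59=7839, 60–74=10856, 75–89=7703
— Period 2 —
Births: 7519 * 0.413 = 3105 ; 12216 * 0.107 = 1307 ⇒ total 4412
15–29: 6205 * 0.964 = 5982
30–44: 7519 * 0.947 = 7120
45–59: 12216 * 0.956 = 11678
60–74: 7839 * 0.92 = 7212
75–89: 10856 * 0.917 = 9955
Population now: 0–14=4412, 15–29=5982, 30–44=7120, 45–59=11678, 60–74=7212, 75–89=9955
— Period 3 —
Births: 5982 * 0.413 = 2471 ; 7120 * 0.107 = 762 ⇒ total 3233
15–29: 4412 * 0.964 = 4253
30–44: 5982 * 0.947 = 5665
45–59: 7120 * 0.956 = 6807
60–74: 11678 * 0.92 = 10744
75–89: 7212 * 0.917 = 6613
Population now: 0–14=3233, 15–29=4253, 30–44=5665, 45–59=6807, 60–74=10744, 75–89=6613
Dependents (band 0–14 + band 75–89) = 3233 + 6613 = 9846; working-age = 27469; ratio = 9846/27469 × 100 = 35.8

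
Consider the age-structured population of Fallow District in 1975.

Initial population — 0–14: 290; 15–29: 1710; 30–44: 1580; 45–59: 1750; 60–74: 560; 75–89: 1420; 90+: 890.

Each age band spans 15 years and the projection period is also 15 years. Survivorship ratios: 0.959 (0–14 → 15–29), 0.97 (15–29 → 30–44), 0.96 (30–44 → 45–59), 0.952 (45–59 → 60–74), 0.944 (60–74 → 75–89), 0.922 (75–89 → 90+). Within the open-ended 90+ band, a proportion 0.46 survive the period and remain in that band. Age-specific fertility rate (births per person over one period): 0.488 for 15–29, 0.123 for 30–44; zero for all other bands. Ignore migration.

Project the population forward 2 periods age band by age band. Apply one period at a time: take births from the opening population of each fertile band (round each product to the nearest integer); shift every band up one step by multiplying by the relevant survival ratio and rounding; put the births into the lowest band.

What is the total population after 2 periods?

7484

Numbering the bands 1..7 from youngest to oldest:
Period 1:
Births: 1710 × 0.488 = 834 ; 1580 × 0.123 = 194 → 1028
Band 2: 290 × 0.959 = 278
Band 3: 1710 × 0.97 = 1659
Band 4: 1580 × 0.96 = 1517
Band 5: 1750 × 0.952 = 1666
Band 6: 560 × 0.944 = 529
Band 7: 1420 × 0.922 + 890 × 0.46 = 1309 + 409 = 1718
End of period: [1028, 278, 1659, 1517, 1666, 529, 1718]
Period 2:
Births: 278 × 0.488 = 136 ; 1659 × 0.123 = 204 → 340
Band 2: 1028 × 0.959 = 986
Band 3: 278 × 0.97 = 270
Band 4: 1659 × 0.96 = 1593
Band 5: 1517 × 0.952 = 1444
Band 6: 1666 × 0.944 = 1573
Band 7: 529 × 0.922 + 1718 × 0.46 = 488 + 790 = 1278
End of period: [340, 986, 270, 1593, 1444, 1573, 1278]
Total after period 2: 340 + 986 + 270 + 1593 + 1444 + 1573 + 1278 = 7484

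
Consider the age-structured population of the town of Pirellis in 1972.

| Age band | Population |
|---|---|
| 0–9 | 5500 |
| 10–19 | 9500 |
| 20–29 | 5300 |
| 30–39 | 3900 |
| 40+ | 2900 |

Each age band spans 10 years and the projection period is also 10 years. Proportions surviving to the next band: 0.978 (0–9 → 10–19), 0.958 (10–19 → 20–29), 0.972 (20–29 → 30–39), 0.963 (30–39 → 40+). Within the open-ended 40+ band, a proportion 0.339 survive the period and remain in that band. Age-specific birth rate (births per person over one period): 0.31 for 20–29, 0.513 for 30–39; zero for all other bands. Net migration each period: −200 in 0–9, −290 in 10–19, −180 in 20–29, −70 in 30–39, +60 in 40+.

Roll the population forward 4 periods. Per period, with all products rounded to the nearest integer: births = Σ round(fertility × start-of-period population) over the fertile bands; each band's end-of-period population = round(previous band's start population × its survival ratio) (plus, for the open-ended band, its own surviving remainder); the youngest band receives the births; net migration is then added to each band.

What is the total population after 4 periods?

23198

Numbering the bands 1..5 from youngest to oldest:
[period 1]
Births: 5300 * 0.31 = 1643 ; 3900 * 0.513 = 2001 → total 3644
Band 2: 5500 * 0.978 = 5379
Band 3: 9500 * 0.958 = 9101
Band 4: 5300 * 0.972 = 5152
Band 5: 3900 * 0.963 + 2900 * 0.339 = 3756 + 983 = 4739
Net migration: Band 1 − 200 → 3444; Band 2 − 290 → 5089; Band 3 − 180 → 8921; Band 4 − 70 → 5082; Band 5 + 60 → 4799
→ [3444, 5089, 8921, 5082, 4799]
[period 2]
Births: 8921 * 0.31 = 2766 ; 5082 * 0.513 = 2607 → total 5373
Band 2: 3444 * 0.978 = 3368
Band 3: 5089 * 0.958 = 4875
Band 4: 8921 * 0.972 = 8671
Band 5: 5082 * 0.963 + 4799 * 0.339 = 4894 + 1627 = 6521
Net migration: Band 1 − 200 → 5173; Band 2 − 290 → 3078; Band 3 − 180 → 4695; Band 4 − 70 → 8601; Band 5 + 60 → 6581
→ [5173, 3078, 4695, 8601, 6581]
[period 3]
Births: 4695 * 0.31 = 1455 ; 8601 * 0.513 = 4412 → total 5867
Band 2: 5173 * 0.978 = 5059
Band 3: 3078 * 0.958 = 2949
Band 4: 4695 * 0.972 = 4564
Band 5: 8601 * 0.963 + 6581 * 0.339 = 8283 + 2231 = 10514
Net migration: Band 1 − 200 → 5667; Band 2 − 290 → 4769; Band 3 − 180 → 2769; Band 4 − 70 → 4494; Band 5 + 60 → 10574
→ [5667, 4769, 2769, 4494, 10574]
[period 4]
Births: 2769 * 0.31 = 858 ; 4494 * 0.513 = 2305 → total 3163
Band 2: 5667 * 0.978 = 5542
Band 3: 4769 * 0.958 = 4569
Band 4: 2769 * 0.972 = 2691
Band 5: 4494 * 0.963 + 10574 * 0.339 = 4328 + 3585 = 7913
Net migration: Band 1 − 200 → 2963; Band 2 − 290 → 5252; Band 3 − 180 → 4389; Band 4 − 70 → 2621; Band 5 + 60 → 7973
→ [2963, 5252, 4389, 2621, 7973]
Total after period 4: 2963 + 5252 + 4389 + 2621 + 7973 = 23198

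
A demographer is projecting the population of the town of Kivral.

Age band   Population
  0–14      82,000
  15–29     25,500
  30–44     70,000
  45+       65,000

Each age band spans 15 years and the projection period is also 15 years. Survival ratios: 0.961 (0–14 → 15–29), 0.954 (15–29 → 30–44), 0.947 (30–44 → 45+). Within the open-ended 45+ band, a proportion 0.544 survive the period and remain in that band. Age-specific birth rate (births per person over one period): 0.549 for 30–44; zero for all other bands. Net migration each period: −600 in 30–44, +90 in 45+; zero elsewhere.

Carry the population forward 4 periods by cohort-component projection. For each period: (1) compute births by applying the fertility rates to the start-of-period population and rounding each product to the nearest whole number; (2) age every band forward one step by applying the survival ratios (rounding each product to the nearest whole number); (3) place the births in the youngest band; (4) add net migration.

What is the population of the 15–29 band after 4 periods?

39346

Period 1:
Births: 70000 × 0.549 = 38430
15–29: 82000 × 0.961 = 78802
30–44: 25500 × 0.954 = 24327
45+: 70000 × 0.947 + 65000 × 0.544 = 66290 + 35360 = 101650
Net migration: 30–44 − 600 → 23727; 45+ + 90 → 101740
Giving 38430 / 78802 / 23727 / 101740.
Period 2:
Births: 23727 × 0.549 = 13026
15–29: 38430 × 0.961 = 36931
30–44: 78802 × 0.954 = 75177
45+: 23727 × 0.947 + 101740 × 0.544 = 22469 + 55347 = 77816
Net migration: 30–44 − 600 → 74577; 45+ + 90 → 77906
Giving 13026 / 36931 / 74577 / 77906.
Period 3:
Births: 74577 × 0.549 = 40943
15–29: 13026 × 0.961 = 12518
30–44: 36931 × 0.954 = 35232
45+: 74577 × 0.947 + 77906 × 0.544 = 70624 + 42381 = 113005
Net migration: 30–44 − 600 → 34632; 45+ + 90 → 113095
Giving 40943 / 12518 / 34632 / 113095.
Period 4:
Births: 34632 × 0.549 = 19013
15–29: 40943 × 0.961 = 39346
30–44: 12518 × 0.954 = 11942
45+: 34632 × 0.947 + 113095 × 0.544 = 32797 + 61524 = 94321
Net migration: 30–44 − 600 → 11342; 45+ + 90 → 94411
Giving 19013 / 39346 / 11342 / 94411.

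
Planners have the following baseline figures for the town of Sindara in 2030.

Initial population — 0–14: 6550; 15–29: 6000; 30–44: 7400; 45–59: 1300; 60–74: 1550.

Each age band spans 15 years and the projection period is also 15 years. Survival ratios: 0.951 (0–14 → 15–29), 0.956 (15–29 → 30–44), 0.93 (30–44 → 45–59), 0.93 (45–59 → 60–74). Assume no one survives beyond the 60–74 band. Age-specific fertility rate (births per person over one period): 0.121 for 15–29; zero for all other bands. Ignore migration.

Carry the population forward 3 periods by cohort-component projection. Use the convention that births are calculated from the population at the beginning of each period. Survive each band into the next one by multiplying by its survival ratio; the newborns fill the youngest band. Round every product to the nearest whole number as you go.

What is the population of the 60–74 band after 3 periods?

4961

Period 1.
Births: 6000 × 0.121 = 726
15–29: 6550 × 0.951 = 6229
30–44: 6000 × 0.956 = 5736
45–59: 7400 × 0.93 = 6882
60–74: 1300 × 0.93 = 1209
Population now: 0–14=726, 15–29=6229, 30–44=5736, 45–59=6882, 60–74=1209
Period 2.
Births: 6229 × 0.121 = 754
15–29: 726 × 0.951 = 690
30–44: 6229 × 0.956 = 5955
45–59: 5736 × 0.93 = 5334
60–74: 6882 × 0.93 = 6400
Population now: 0–14=754, 15–29=690, 30–44=5955, 45–59=5334, 60–74=6400
Period 3.
Births: 690 × 0.121 = 83
15–29: 754 × 0.951 = 717
30–44: 690 × 0.956 = 660
45–59: 5955 × 0.93 = 5538
60–74: 5334 × 0.93 = 4961
Population now: 0–14=83, 15–29=717, 30–44=660, 45–59=5538, 60–74=4961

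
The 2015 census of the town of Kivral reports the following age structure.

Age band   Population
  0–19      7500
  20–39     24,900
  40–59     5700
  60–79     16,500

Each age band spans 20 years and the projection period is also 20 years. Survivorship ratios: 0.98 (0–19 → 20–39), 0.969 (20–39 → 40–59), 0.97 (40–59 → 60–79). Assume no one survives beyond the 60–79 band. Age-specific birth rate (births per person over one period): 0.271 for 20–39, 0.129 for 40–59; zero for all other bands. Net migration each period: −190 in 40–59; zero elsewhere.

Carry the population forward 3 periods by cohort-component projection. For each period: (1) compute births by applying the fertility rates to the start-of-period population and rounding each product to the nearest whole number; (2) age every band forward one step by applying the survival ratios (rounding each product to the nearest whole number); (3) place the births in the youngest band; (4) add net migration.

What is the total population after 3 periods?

After projecting period 1:
Births: 24900 × 0.271 = 6748, 5700 × 0.129 = 735 ⇒ total 7483
20–39: 7500 × 0.98 = 7350
40–59: 24900 × 0.969 = 24128
60–79: 5700 × 0.97 = 5529
Net migration: 40–59 − 190 → 23938
Population now: 0–19=7483, 20–39=7350, 40–59=23938, 60–79=5529
After projecting period 2:
Births: 7350 × 0.271 = 1992, 23938 × 0.129 = 3088 ⇒ total 5080
20–39: 7483 × 0.98 = 7333
40–59: 7350 × 0.969 = 7122
60–79: 23938 × 0.97 = 23220
Net migration: 40–59 − 190 → 6932
Population now: 0–19=5080, 20–39=7333, 40–59=6932, 60–79=23220
After projecting period 3:
Births: 7333 × 0.271 = 1987, 6932 × 0.129 = 894 ⇒ total 2881
20–39: 5080 × 0.98 = 4978
40–59: 7333 × 0.969 = 7106
60–79: 6932 × 0.97 = 6724
Net migration: 40–59 − 190 → 6916
Population now: 0–19=2881, 20–39=4978, 40–59=6916, 60–79=6724
Total after period 3: 2881 + 4978 + 6916 + 6724 = 21499

21499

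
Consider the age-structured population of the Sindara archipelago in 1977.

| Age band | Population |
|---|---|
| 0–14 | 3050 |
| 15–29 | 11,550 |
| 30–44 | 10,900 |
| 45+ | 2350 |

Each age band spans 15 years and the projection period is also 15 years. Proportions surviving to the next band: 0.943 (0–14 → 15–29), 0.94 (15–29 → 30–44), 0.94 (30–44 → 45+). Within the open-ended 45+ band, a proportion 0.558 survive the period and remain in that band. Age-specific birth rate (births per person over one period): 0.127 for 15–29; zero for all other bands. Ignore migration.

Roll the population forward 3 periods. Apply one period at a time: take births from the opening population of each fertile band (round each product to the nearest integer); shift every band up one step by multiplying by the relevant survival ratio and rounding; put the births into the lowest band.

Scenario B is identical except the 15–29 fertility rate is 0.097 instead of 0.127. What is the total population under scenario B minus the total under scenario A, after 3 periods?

-462

Numbering the groups 1..4 from youngest to oldest:
After projecting period 1:
Births: 11550 × 0.127 = 1467
Group 2: 3050 × 0.943 = 2876
Group 3: 11550 × 0.94 = 10857
Group 4: 10900 × 0.94 + 2350 × 0.558 = 10246 + 1311 = 11557
End of period: [1467, 2876, 10857, 11557]
After projecting period 2:
Births: 2876 × 0.127 = 365
Group 2: 1467 × 0.943 = 1383
Group 3: 2876 × 0.94 = 2703
Group 4: 10857 × 0.94 + 11557 × 0.558 = 10206 + 6449 = 16655
End of period: [365, 1383, 2703, 16655]
After projecting period 3:
Births: 1383 × 0.127 = 176
Group 2: 365 × 0.943 = 344
Group 3: 1383 × 0.94 = 1300
Group 4: 2703 × 0.94 + 16655 × 0.558 = 2541 + 9293 = 11834
End of period: [176, 344, 1300, 11834]
Scenario A total after 3 periods: 13654
Scenario B projection —
After projecting period 1:
Births: 11550 × 0.097 = 1120
Group 2: 3050 × 0.943 = 2876
Group 3: 11550 × 0.94 = 10857
Group 4: 10900 × 0.94 + 2350 × 0.558 = 10246 + 1311 = 11557
End of period: [1120, 2876, 10857, 11557]
After projecting period 2:
Births: 2876 × 0.097 = 279
Group 2: 1120 × 0.943 = 1056
Group 3: 2876 × 0.94 = 2703
Group 4: 10857 × 0.94 + 11557 × 0.558 = 10206 + 6449 = 16655
End of period: [279, 1056, 2703, 16655]
After projecting period 3:
Births: 1056 × 0.097 = 102
Group 2: 279 × 0.943 = 263
Group 3: 1056 × 0.94 = 993
Group 4: 2703 × 0.94 + 16655 × 0.558 = 2541 + 9293 = 11834
End of period: [102, 263, 993, 11834]
Scenario B total after 3 periods: 13192
Difference B − A = 13192 − 13654 = -462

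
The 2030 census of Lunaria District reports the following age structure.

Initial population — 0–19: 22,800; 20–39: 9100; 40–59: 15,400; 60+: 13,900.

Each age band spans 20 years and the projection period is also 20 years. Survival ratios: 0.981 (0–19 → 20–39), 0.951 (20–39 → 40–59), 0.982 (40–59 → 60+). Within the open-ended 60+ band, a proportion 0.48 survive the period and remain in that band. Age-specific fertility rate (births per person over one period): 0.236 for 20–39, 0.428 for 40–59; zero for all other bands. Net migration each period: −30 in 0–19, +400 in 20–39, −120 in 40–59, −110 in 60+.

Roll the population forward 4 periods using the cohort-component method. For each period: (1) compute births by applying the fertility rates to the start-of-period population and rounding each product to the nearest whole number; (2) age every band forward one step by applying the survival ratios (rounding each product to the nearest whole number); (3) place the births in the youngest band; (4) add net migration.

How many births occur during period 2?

9026

Period 1.
Births: 9100 × 0.236 = 2148 ; 15400 × 0.428 = 6591 → total 8739
20–39: 22800 × 0.981 = 22367
40–59: 9100 × 0.951 = 8654
60+: 15400 × 0.982 + 13900 × 0.48 = 15123 + 6672 = 21795
Net migration: 0–19 − 30 → 8709; 20–39 + 400 → 22767; 40–59 − 120 → 8534; 60+ − 110 → 21685
Giving 8709 / 22767 / 8534 / 21685.
Period 2.
Births: 22767 × 0.236 = 5373 ; 8534 × 0.428 = 3653 → total 9026
20–39: 8709 × 0.981 = 8544
40–59: 22767 × 0.951 = 21651
60+: 8534 × 0.982 + 21685 × 0.48 = 8380 + 10409 = 18789
Net migration: 0–19 − 30 → 8996; 20–39 + 400 → 8944; 40–59 − 120 → 21531; 60+ − 110 → 18679
Giving 8996 / 8944 / 21531 / 18679.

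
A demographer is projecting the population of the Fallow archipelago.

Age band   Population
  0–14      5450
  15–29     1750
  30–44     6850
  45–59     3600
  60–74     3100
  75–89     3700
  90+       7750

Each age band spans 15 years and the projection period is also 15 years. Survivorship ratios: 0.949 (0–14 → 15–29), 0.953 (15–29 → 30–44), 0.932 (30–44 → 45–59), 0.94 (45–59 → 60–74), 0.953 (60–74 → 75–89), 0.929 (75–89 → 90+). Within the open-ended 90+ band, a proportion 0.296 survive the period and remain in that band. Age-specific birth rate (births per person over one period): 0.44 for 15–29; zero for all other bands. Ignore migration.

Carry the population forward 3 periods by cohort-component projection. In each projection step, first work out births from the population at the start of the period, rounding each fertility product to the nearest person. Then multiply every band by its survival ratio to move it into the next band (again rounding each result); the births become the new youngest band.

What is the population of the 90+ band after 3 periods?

4310

Call the bands 1 to 7, youngest first.
[period 1]
Births: 1750 × 0.44 = 770
Band 2: 5450 × 0.949 = 5172
Band 3: 1750 × 0.953 = 1668
Band 4: 6850 × 0.932 = 6384
Band 5: 3600 × 0.94 = 3384
Band 6: 3100 × 0.953 = 2954
Band 7: 3700 × 0.929 + 7750 × 0.296 = 3437 + 2294 = 5731
Giving 770 / 5172 / 1668 / 6384 / 3384 / 2954 / 5731.
[period 2]
Births: 5172 × 0.44 = 2276
Band 2: 770 × 0.949 = 731
Band 3: 5172 × 0.953 = 4929
Band 4: 1668 × 0.932 = 1555
Band 5: 6384 × 0.94 = 6001
Band 6: 3384 × 0.953 = 3225
Band 7: 2954 × 0.929 + 5731 × 0.296 = 2744 + 1696 = 4440
Giving 2276 / 731 / 4929 / 1555 / 6001 / 3225 / 4440.
[period 3]
Births: 731 × 0.44 = 322
Band 2: 2276 × 0.949 = 2160
Band 3: 731 × 0.953 = 697
Band 4: 4929 × 0.932 = 4594
Band 5: 1555 × 0.94 = 1462
Band 6: 6001 × 0.953 = 5719
Band 7: 3225 × 0.929 + 4440 × 0.296 = 2996 + 1314 = 4310
Giving 322 / 2160 / 697 / 4594 / 1462 / 5719 / 4310.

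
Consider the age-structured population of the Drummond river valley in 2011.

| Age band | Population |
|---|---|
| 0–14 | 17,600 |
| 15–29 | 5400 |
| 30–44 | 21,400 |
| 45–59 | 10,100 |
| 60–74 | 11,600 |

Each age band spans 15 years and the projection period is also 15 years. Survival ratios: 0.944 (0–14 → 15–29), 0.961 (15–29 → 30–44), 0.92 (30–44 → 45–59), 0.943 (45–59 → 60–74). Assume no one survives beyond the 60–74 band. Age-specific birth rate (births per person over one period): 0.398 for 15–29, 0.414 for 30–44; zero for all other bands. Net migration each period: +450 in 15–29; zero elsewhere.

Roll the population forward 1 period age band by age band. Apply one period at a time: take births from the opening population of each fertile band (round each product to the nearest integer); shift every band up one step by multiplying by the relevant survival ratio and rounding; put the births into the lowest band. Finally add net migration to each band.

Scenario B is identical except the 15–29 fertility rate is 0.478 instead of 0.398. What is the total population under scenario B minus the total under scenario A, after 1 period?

432

Numbering the groups 1..5 from youngest to oldest:
Period 1.
Births: 5400 * 0.398 = 2149, 21400 * 0.414 = 8860 → total 11009
Group 2: 17600 * 0.944 = 16614
Group 3: 5400 * 0.961 = 5189
Group 4: 21400 * 0.92 = 19688
Group 5: 10100 * 0.943 = 9524
Net migration: Group 2 + 450 → 17064
Giving 11009 / 17064 / 5189 / 19688 / 9524.
Scenario A total after 1 period: 62474
Scenario B projection —
Period 1.
Births: 5400 * 0.478 = 2581, 21400 * 0.414 = 8860 → total 11441
Group 2: 17600 * 0.944 = 16614
Group 3: 5400 * 0.961 = 5189
Group 4: 21400 * 0.92 = 19688
Group 5: 10100 * 0.943 = 9524
Net migration: Group 2 + 450 → 17064
Giving 11441 / 17064 / 5189 / 19688 / 9524.
Scenario B total after 1 period: 62906
Difference B − A = 62906 − 62474 = 432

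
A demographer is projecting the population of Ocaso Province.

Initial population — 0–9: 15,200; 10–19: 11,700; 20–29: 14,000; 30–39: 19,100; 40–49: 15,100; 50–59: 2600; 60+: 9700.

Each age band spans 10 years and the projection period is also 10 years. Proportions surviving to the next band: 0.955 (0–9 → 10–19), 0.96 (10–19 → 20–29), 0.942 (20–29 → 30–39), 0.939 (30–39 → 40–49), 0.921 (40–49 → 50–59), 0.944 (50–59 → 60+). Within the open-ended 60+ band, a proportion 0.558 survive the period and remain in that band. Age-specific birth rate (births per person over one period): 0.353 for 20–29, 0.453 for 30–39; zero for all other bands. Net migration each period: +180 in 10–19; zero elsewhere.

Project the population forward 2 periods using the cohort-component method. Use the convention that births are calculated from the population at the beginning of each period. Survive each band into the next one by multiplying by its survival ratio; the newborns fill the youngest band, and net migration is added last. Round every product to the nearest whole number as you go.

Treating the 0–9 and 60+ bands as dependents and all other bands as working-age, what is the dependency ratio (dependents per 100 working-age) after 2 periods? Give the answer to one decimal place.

41.1

Numbering the groups 1..7 from youngest to oldest:
Period 1:
Births: 14000 × 0.353 = 4942  |  19100 × 0.453 = 8652 — total 13594
Group 2: 15200 × 0.955 = 14516
Group 3: 11700 × 0.96 = 11232
Group 4: 14000 × 0.942 = 13188
Group 5: 19100 × 0.939 = 17935
Group 6: 15100 × 0.921 = 13907
Group 7: 2600 × 0.944 + 9700 × 0.558 = 2454 + 5413 = 7867
Net migration: Group 2 + 180 → 14696
→ [13594, 14696, 11232, 13188, 17935, 13907, 7867]
Period 2:
Births: 11232 × 0.353 = 3965  |  13188 × 0.453 = 5974 — total 9939
Group 2: 13594 × 0.955 = 12982
Group 3: 14696 × 0.96 = 14108
Group 4: 11232 × 0.942 = 10581
Group 5: 13188 × 0.939 = 12384
Group 6: 17935 × 0.921 = 16518
Group 7: 13907 × 0.944 + 7867 × 0.558 = 13128 + 4390 = 17518
Net migration: Group 2 + 180 → 13162
→ [9939, 13162, 14108, 10581, 12384, 16518, 17518]
Dependents (band 0–9 + band 60+) = 9939 + 17518 = 27457; working-age = 66753; ratio = 27457/66753 × 100 = 41.1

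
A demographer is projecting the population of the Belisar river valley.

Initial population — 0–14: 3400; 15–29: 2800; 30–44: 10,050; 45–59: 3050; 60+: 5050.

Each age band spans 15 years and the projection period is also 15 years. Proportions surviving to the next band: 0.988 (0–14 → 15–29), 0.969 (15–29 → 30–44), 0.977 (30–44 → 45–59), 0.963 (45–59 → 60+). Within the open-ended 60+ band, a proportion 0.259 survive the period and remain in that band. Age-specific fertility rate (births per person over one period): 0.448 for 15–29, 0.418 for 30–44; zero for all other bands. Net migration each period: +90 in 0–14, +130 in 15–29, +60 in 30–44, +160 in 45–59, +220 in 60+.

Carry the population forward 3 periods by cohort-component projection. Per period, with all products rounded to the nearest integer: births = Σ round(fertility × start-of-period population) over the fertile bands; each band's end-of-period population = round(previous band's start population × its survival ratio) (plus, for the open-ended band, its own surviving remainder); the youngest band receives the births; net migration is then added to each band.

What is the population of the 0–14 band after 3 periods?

Period 1:
Births: 2800 × 0.448 = 1254  |  10050 × 0.418 = 4201 ⇒ total 5455
15–29: 3400 × 0.988 = 3359
30–44: 2800 × 0.969 = 2713
45–59: 10050 × 0.977 = 9819
60+: 3050 × 0.963 + 5050 × 0.259 = 2937 + 1308 = 4245
Net migration: 0–14 + 90 → 5545; 15–29 + 130 → 3489; 30–44 + 60 → 2773; 45–59 + 160 → 9979; 60+ + 220 → 4465
Giving 5545 / 3489 / 2773 / 9979 / 4465.
Period 2:
Births: 3489 × 0.448 = 1563  |  2773 × 0.418 = 1159 ⇒ total 2722
15–29: 5545 × 0.988 = 5478
30–44: 3489 × 0.969 = 3381
45–59: 2773 × 0.977 = 2709
60+: 9979 × 0.963 + 4465 × 0.259 = 9610 + 1156 = 10766
Net migration: 0–14 + 90 → 2812; 15–29 + 130 → 5608; 30–44 + 60 → 3441; 45–59 + 160 → 2869; 60+ + 220 → 10986
Giving 2812 / 5608 / 3441 / 2869 / 10986.
Period 3:
Births: 5608 × 0.448 = 2512  |  3441 × 0.418 = 1438 ⇒ total 3950
15–29: 2812 × 0.988 = 2778
30–44: 5608 × 0.969 = 5434
45–59: 3441 × 0.977 = 3362
60+: 2869 × 0.963 + 10986 × 0.259 = 2763 + 2845 = 5608
Net migration: 0–14 + 90 → 4040; 15–29 + 130 → 2908; 30–44 + 60 → 5494; 45–59 + 160 → 3522; 60+ + 220 → 5828
Giving 4040 / 2908 / 5494 / 3522 / 5828.

4040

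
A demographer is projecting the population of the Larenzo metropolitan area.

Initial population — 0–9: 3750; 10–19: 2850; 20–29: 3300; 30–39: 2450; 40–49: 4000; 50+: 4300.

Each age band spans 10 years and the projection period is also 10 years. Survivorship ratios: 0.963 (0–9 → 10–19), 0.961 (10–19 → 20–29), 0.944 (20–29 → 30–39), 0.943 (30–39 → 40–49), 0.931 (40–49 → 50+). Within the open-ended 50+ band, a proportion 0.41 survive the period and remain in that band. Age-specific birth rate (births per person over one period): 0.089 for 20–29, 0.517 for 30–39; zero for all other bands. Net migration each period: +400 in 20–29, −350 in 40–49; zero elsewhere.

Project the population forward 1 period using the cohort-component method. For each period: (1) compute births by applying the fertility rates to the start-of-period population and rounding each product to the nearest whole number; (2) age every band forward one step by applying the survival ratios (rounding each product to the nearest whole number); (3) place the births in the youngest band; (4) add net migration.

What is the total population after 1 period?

Numbering the bands 1..6 from youngest to oldest:
Period 1.
Births: 3300 * 0.089 = 294, 2450 * 0.517 = 1267 → 1561
Band 2: 3750 * 0.963 = 3611
Band 3: 2850 * 0.961 = 2739
Band 4: 3300 * 0.944 = 3115
Band 5: 2450 * 0.943 = 2310
Band 6: 4000 * 0.931 + 4300 * 0.41 = 3724 + 1763 = 5487
Net migration: Band 3 + 400 → 3139; Band 5 − 350 → 1960
Population now: 0–9=1561, 10–19=3611, 20–29=3139, 30–39=3115, 40–49=1960, 50+=5487
Total after period 1: 1561 + 3611 + 3139 + 3115 + 1960 + 5487 = 18873

18873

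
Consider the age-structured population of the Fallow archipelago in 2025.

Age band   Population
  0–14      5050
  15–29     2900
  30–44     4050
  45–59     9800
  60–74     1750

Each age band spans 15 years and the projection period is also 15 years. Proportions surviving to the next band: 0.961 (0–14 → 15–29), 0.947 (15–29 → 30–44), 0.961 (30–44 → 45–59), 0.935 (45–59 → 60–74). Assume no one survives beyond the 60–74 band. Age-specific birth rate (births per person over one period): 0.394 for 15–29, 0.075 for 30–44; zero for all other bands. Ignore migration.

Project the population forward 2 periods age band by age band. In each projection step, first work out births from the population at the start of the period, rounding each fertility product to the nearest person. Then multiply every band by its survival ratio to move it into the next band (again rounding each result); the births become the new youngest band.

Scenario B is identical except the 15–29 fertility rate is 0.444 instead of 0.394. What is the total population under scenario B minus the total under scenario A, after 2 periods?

— Period 1 —
Births: 2900 * 0.394 = 1143, 4050 * 0.075 = 304 — total 1447
15–29: 5050 * 0.961 = 4853
30–44: 2900 * 0.947 = 2746
45–59: 4050 * 0.961 = 3892
60–74: 9800 * 0.935 = 9163
Population now: 0–14=1447, 15–29=4853, 30–44=2746, 45–59=3892, 60–74=9163
— Period 2 —
Births: 4853 * 0.394 = 1912, 2746 * 0.075 = 206 — total 2118
15–29: 1447 * 0.961 = 1391
30–44: 4853 * 0.947 = 4596
45–59: 2746 * 0.961 = 2639
60–74: 3892 * 0.935 = 3639
Population now: 0–14=2118, 15–29=1391, 30–44=4596, 45–59=2639, 60–74=3639
Scenario A total after 2 periods: 14383
Scenario B projection —
— Period 1 —
Births: 2900 * 0.444 = 1288, 4050 * 0.075 = 304 — total 1592
15–29: 5050 * 0.961 = 4853
30–44: 2900 * 0.947 = 2746
45–59: 4050 * 0.961 = 3892
60–74: 9800 * 0.935 = 9163
Population now: 0–14=1592, 15–29=4853, 30–44=2746, 45–59=3892, 60–74=9163
— Period 2 —
Births: 4853 * 0.444 = 2155, 2746 * 0.075 = 206 — total 2361
15–29: 1592 * 0.961 = 1530
30–44: 4853 * 0.947 = 4596
45–59: 2746 * 0.961 = 2639
60–74: 3892 * 0.935 = 3639
Population now: 0–14=2361, 15–29=1530, 30–44=4596, 45–59=2639, 60–74=3639
Scenario B total after 2 periods: 14765
Difference B − A = 14765 − 14383 = 382

382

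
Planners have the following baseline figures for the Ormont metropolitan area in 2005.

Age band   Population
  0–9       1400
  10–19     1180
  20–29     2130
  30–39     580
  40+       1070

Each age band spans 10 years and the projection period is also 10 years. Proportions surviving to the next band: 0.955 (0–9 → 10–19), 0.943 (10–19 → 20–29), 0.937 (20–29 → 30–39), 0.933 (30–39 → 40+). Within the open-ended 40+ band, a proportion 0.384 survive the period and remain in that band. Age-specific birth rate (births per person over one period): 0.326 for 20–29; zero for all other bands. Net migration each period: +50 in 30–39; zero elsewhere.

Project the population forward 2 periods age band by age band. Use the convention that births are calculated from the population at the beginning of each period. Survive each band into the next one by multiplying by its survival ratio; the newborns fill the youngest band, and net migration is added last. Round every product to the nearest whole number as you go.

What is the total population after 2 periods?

— Period 1 —
Births: 2130 × 0.326 = 694
10–19: 1400 × 0.955 = 1337
20–29: 1180 × 0.943 = 1113
30–39: 2130 × 0.937 = 1996
40+: 580 × 0.933 + 1070 × 0.384 = 541 + 411 = 952
Net migration: 30–39 + 50 → 2046
End of period: [694, 1337, 1113, 2046, 952]
— Period 2 —
Births: 1113 × 0.326 = 363
10–19: 694 × 0.955 = 663
20–29: 1337 × 0.943 = 1261
30–39: 1113 × 0.937 = 1043
40+: 2046 × 0.933 + 952 × 0.384 = 1909 + 366 = 2275
Net migration: 30–39 + 50 → 1093
End of period: [363, 663, 1261, 1093, 2275]
Total after period 2: 363 + 663 + 1261 + 1093 + 2275 = 5655

5655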